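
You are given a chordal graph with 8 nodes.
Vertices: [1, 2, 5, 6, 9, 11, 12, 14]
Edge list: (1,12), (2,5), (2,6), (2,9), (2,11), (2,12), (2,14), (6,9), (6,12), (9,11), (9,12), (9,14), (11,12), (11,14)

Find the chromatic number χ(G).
χ(G) = 4

Clique number ω(G) = 4 (lower bound: χ ≥ ω).
The clique on [2, 9, 11, 12] has size 4, forcing χ ≥ 4, and the coloring below uses 4 colors, so χ(G) = 4.
A valid 4-coloring: color 1: [1, 2]; color 2: [5, 9]; color 3: [12, 14]; color 4: [6, 11].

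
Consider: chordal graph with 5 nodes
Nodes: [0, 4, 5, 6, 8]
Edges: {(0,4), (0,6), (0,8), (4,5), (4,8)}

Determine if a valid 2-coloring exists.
The clique on vertices [0, 4, 8] has size 3 > 2, so it alone needs 3 colors.

No, G is not 2-colorable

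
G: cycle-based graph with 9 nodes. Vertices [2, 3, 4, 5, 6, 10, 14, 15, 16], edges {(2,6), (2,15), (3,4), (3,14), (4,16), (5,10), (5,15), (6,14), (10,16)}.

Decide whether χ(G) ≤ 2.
Odd cycle [16, 10, 5, 15, 2, 6, 14, 3, 4] needs 3 colors (χ ≥ 3).
Hence χ(G) ≥ 3 > 2, so no proper 2-coloring exists.

No, G is not 2-colorable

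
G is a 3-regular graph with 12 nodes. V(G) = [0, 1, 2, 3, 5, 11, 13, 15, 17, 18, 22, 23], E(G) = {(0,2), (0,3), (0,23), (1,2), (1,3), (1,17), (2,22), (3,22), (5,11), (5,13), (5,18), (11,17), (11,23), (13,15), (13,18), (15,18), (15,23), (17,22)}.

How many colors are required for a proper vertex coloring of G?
Clique number ω(G) = 3 (lower bound: χ ≥ ω).
The clique on [5, 13, 18] has size 3, forcing χ ≥ 3, and the coloring below uses 3 colors, so χ(G) = 3.
A valid 3-coloring: color 1: [0, 1, 11, 18, 22]; color 2: [2, 3, 13, 17, 23]; color 3: [5, 15].

χ(G) = 3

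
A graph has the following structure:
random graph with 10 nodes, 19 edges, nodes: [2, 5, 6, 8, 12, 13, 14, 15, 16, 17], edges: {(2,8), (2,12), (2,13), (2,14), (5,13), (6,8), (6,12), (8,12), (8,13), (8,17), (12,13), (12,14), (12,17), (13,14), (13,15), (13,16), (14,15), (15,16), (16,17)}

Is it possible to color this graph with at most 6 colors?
A valid 6-coloring: color 1: [6, 13, 17]; color 2: [5, 12, 15]; color 3: [8, 14, 16]; color 4: [2].
(χ(G) = 4 ≤ 6.)

Yes, G is 6-colorable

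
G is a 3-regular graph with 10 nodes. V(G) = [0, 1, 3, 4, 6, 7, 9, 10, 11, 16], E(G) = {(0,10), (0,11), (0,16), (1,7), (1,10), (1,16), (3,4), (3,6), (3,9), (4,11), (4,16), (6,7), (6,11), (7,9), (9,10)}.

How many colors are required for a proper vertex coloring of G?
χ(G) = 2

Clique number ω(G) = 2 (lower bound: χ ≥ ω).
The graph is bipartite (no odd cycle), so 2 colors suffice: χ(G) = 2.
A valid 2-coloring: color 1: [3, 7, 10, 11, 16]; color 2: [0, 1, 4, 6, 9].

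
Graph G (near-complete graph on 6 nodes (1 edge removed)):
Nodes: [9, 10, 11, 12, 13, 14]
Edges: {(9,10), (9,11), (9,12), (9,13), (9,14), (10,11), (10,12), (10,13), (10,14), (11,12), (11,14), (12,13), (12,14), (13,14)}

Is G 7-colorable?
Yes, G is 7-colorable

A valid 7-coloring: color 1: [10]; color 2: [14]; color 3: [12]; color 4: [9]; color 5: [11, 13].
(χ(G) = 5 ≤ 7.)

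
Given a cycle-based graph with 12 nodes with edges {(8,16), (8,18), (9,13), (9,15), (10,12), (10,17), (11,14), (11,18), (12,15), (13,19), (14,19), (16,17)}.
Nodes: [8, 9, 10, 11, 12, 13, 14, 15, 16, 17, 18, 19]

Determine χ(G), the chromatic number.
Clique number ω(G) = 2 (lower bound: χ ≥ ω).
The graph is bipartite (no odd cycle), so 2 colors suffice: χ(G) = 2.
A valid 2-coloring: color 1: [10, 13, 14, 15, 16, 18]; color 2: [8, 9, 11, 12, 17, 19].

χ(G) = 2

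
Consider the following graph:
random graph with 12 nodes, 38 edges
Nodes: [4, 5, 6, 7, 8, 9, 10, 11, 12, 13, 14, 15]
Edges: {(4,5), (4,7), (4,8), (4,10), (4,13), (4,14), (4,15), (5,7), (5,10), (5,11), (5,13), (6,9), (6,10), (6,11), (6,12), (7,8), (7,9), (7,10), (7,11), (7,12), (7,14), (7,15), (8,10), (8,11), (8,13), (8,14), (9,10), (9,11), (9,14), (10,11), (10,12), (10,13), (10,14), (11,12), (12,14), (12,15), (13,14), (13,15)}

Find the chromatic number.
Clique number ω(G) = 5 (lower bound: χ ≥ ω).
The clique on [4, 8, 10, 13, 14] has size 5, forcing χ ≥ 5, and the coloring below uses 5 colors, so χ(G) = 5.
A valid 5-coloring: color 1: [10, 15]; color 2: [6, 7, 13]; color 3: [4, 11]; color 4: [5, 14]; color 5: [8, 9, 12].

χ(G) = 5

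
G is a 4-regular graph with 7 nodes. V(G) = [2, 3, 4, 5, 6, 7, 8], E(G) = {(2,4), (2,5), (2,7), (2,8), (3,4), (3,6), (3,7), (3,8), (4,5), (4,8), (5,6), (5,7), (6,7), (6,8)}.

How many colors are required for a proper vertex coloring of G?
Clique number ω(G) = 3 (lower bound: χ ≥ ω).
Suppose a proper 3-coloring c exists. The clique [2, 4, 5] takes 3 distinct colors; by symmetry let c(2) = 1, c(4) = 2, c(5) = 3.
- Vertex 7: neighbors [2, 5] already have colors [1, 3] ⇒ c(7) = 2.
- Vertex 6: neighbors [7, 5] already have colors [2, 3] ⇒ c(6) = 1.
- Vertex 3: neighbors [6, 4] already have colors [1, 2] ⇒ c(3) = 3.
- Vertex 8: neighbors [2, 4, 3] already have colors [1, 2, 3] — all 3 colors blocked. Contradiction.
The forced assignments end in a contradiction, so G has no proper 3-coloring (χ ≥ 4).
The coloring below uses 4 colors, so χ(G) = 4.
A valid 4-coloring: color 1: [2, 3]; color 2: [4, 6]; color 3: [7, 8]; color 4: [5].

χ(G) = 4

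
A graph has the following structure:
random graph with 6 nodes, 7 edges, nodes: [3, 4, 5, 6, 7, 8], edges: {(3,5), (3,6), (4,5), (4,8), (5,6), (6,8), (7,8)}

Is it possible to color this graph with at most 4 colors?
A valid 4-coloring: color 1: [4, 6, 7]; color 2: [5, 8]; color 3: [3].
(χ(G) = 3 ≤ 4.)

Yes, G is 4-colorable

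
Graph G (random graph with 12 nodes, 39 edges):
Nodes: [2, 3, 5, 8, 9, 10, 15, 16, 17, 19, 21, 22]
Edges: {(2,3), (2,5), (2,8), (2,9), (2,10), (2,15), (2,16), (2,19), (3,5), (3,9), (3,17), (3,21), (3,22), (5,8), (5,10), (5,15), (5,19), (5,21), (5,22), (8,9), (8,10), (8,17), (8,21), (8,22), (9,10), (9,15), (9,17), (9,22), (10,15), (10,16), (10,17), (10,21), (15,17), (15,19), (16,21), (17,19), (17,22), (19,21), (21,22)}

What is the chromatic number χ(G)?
χ(G) = 4

Clique number ω(G) = 4 (lower bound: χ ≥ ω).
The clique on [8, 9, 10, 17] has size 4, forcing χ ≥ 4, and the coloring below uses 4 colors, so χ(G) = 4.
A valid 4-coloring: color 1: [10, 19, 22]; color 2: [5, 9, 16]; color 3: [2, 17, 21]; color 4: [3, 8, 15].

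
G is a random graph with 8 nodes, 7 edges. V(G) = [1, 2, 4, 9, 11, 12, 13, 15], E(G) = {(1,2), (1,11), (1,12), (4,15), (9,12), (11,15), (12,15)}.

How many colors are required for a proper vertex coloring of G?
χ(G) = 2

Clique number ω(G) = 2 (lower bound: χ ≥ ω).
The graph is bipartite (no odd cycle), so 2 colors suffice: χ(G) = 2.
A valid 2-coloring: color 1: [1, 9, 13, 15]; color 2: [2, 4, 11, 12].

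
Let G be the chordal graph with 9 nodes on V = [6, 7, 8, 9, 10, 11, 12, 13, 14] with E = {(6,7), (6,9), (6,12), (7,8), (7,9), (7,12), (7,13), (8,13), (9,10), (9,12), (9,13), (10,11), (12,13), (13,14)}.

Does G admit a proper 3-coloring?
The clique on vertices [7, 9, 12, 13] has size 4 > 3, so it alone needs 4 colors.

No, G is not 3-colorable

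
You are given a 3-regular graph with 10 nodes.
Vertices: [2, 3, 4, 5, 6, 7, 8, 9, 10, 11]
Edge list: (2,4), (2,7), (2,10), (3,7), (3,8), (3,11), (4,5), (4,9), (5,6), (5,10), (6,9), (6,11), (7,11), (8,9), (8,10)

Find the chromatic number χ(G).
χ(G) = 3

Clique number ω(G) = 3 (lower bound: χ ≥ ω).
The clique on [3, 7, 11] has size 3, forcing χ ≥ 3, and the coloring below uses 3 colors, so χ(G) = 3.
A valid 3-coloring: color 1: [2, 5, 8, 11]; color 2: [3, 9, 10]; color 3: [4, 6, 7].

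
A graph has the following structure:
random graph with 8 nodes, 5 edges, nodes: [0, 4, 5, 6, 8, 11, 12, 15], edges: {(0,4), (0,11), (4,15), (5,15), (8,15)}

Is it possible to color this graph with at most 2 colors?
Yes, G is 2-colorable

A valid 2-coloring: color 1: [0, 6, 12, 15]; color 2: [4, 5, 8, 11].
(χ(G) = 2 ≤ 2.)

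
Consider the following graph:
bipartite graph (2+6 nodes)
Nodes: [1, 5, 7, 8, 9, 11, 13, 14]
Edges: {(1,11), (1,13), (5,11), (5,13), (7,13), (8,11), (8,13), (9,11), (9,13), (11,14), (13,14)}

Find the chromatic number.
χ(G) = 2

Clique number ω(G) = 2 (lower bound: χ ≥ ω).
The graph is bipartite (no odd cycle), so 2 colors suffice: χ(G) = 2.
A valid 2-coloring: color 1: [11, 13]; color 2: [1, 5, 7, 8, 9, 14].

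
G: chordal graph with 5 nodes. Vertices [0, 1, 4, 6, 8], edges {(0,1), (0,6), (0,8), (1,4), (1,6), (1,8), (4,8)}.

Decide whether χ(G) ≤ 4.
A valid 4-coloring: color 1: [1]; color 2: [6, 8]; color 3: [0, 4].
(χ(G) = 3 ≤ 4.)

Yes, G is 4-colorable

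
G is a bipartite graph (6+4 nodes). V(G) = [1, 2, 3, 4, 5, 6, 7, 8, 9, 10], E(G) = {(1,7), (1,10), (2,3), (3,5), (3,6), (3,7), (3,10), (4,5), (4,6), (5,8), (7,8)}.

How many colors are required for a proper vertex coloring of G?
Clique number ω(G) = 2 (lower bound: χ ≥ ω).
The graph is bipartite (no odd cycle), so 2 colors suffice: χ(G) = 2.
A valid 2-coloring: color 1: [1, 3, 4, 8, 9]; color 2: [2, 5, 6, 7, 10].

χ(G) = 2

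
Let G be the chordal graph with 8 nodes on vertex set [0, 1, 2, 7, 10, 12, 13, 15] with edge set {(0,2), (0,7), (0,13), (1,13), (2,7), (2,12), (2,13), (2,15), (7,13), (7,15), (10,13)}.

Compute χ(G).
χ(G) = 4

Clique number ω(G) = 4 (lower bound: χ ≥ ω).
The clique on [0, 2, 7, 13] has size 4, forcing χ ≥ 4, and the coloring below uses 4 colors, so χ(G) = 4.
A valid 4-coloring: color 1: [1, 2, 10]; color 2: [12, 13, 15]; color 3: [7]; color 4: [0].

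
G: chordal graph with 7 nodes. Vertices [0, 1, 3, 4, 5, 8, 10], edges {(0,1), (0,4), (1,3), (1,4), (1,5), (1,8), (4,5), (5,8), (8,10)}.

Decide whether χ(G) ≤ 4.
Yes, G is 4-colorable

A valid 4-coloring: color 1: [1, 10]; color 2: [3, 4, 8]; color 3: [0, 5].
(χ(G) = 3 ≤ 4.)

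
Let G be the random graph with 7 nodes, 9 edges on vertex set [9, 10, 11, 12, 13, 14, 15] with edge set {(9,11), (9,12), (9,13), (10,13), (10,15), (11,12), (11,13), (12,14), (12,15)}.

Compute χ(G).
Clique number ω(G) = 3 (lower bound: χ ≥ ω).
The clique on [9, 11, 12] has size 3, forcing χ ≥ 3, and the coloring below uses 3 colors, so χ(G) = 3.
A valid 3-coloring: color 1: [12, 13]; color 2: [9, 10, 14]; color 3: [11, 15].

χ(G) = 3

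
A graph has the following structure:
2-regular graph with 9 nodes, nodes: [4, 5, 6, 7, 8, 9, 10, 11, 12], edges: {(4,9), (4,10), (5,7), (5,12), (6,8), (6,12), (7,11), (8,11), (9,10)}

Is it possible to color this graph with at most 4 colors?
Yes, G is 4-colorable

A valid 4-coloring: color 1: [5, 6, 10, 11]; color 2: [7, 8, 9, 12]; color 3: [4].
(χ(G) = 3 ≤ 4.)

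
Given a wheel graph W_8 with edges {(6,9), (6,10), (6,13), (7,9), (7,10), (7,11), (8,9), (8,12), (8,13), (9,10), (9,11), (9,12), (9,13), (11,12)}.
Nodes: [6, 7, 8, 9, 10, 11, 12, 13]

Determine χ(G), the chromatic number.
Clique number ω(G) = 3 (lower bound: χ ≥ ω).
Odd cycle [8, 13, 6, 10, 7, 11, 12] needs 3 colors (χ ≥ 3).
Vertex 9 is adjacent to every vertex of [6, 7, 8, 10, 11, 12, 13], which already need 3 colors among themselves, so 9 needs a new color (χ ≥ 4).
The coloring below uses 4 colors, so χ(G) = 4.
A valid 4-coloring: color 1: [9]; color 2: [6, 8, 11]; color 3: [10, 12, 13]; color 4: [7].

χ(G) = 4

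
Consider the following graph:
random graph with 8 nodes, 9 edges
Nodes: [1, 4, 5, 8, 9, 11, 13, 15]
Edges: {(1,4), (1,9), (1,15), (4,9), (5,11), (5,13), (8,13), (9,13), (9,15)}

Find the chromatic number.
χ(G) = 3

Clique number ω(G) = 3 (lower bound: χ ≥ ω).
The clique on [1, 4, 9] has size 3, forcing χ ≥ 3, and the coloring below uses 3 colors, so χ(G) = 3.
A valid 3-coloring: color 1: [5, 8, 9]; color 2: [1, 11, 13]; color 3: [4, 15].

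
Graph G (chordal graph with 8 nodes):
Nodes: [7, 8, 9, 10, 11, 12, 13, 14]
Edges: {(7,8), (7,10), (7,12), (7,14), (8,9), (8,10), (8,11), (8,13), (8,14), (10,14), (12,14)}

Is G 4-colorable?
A valid 4-coloring: color 1: [8, 12]; color 2: [7, 9, 11, 13]; color 3: [14]; color 4: [10].
(χ(G) = 4 ≤ 4.)

Yes, G is 4-colorable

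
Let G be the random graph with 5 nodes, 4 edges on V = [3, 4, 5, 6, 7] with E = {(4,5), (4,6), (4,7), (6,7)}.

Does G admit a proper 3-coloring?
A valid 3-coloring: color 1: [3, 4]; color 2: [5, 6]; color 3: [7].
(χ(G) = 3 ≤ 3.)

Yes, G is 3-colorable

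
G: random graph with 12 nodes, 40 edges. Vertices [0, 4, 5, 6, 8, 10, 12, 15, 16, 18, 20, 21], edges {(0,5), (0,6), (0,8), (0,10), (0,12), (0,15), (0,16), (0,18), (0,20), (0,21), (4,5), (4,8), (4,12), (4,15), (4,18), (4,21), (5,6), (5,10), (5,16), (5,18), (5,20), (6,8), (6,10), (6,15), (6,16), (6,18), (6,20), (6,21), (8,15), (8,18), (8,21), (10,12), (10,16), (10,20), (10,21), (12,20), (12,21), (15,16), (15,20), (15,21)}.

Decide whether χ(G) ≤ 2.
No, G is not 2-colorable

The clique on vertices [0, 6, 8, 15, 21] has size 5 > 2, so it alone needs 5 colors.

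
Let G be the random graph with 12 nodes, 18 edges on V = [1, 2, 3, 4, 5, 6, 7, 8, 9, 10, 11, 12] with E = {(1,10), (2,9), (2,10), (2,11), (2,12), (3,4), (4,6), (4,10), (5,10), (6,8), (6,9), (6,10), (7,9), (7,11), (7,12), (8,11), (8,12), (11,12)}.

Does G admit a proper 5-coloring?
Yes, G is 5-colorable

A valid 5-coloring: color 1: [3, 9, 10, 12]; color 2: [1, 2, 5, 6, 7]; color 3: [4, 11]; color 4: [8].
(χ(G) = 3 ≤ 5.)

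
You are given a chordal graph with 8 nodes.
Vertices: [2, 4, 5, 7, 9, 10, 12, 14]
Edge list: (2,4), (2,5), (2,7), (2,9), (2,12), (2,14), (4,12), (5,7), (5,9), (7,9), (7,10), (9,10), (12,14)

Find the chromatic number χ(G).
χ(G) = 4

Clique number ω(G) = 4 (lower bound: χ ≥ ω).
The clique on [2, 5, 7, 9] has size 4, forcing χ ≥ 4, and the coloring below uses 4 colors, so χ(G) = 4.
A valid 4-coloring: color 1: [2, 10]; color 2: [7, 12]; color 3: [4, 9, 14]; color 4: [5].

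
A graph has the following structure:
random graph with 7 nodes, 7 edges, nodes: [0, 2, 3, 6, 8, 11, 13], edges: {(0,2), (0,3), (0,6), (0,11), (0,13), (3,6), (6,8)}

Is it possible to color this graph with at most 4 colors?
A valid 4-coloring: color 1: [0, 8]; color 2: [2, 6, 11, 13]; color 3: [3].
(χ(G) = 3 ≤ 4.)

Yes, G is 4-colorable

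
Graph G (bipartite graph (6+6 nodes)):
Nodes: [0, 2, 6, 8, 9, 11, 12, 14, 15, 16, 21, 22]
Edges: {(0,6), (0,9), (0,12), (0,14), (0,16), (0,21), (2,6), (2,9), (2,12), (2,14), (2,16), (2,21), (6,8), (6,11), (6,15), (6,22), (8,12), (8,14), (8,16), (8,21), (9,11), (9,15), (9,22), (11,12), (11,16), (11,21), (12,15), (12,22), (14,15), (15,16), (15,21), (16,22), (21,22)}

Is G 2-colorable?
Yes, G is 2-colorable

A valid 2-coloring: color 1: [0, 2, 8, 11, 15, 22]; color 2: [6, 9, 12, 14, 16, 21].
(χ(G) = 2 ≤ 2.)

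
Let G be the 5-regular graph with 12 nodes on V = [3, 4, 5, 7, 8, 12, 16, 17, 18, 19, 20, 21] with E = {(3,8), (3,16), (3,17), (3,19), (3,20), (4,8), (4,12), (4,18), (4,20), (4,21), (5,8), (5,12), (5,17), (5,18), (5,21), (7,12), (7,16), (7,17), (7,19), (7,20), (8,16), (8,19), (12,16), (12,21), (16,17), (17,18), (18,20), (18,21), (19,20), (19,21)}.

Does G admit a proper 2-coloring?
No, G is not 2-colorable

The clique on vertices [3, 8, 16] has size 3 > 2, so it alone needs 3 colors.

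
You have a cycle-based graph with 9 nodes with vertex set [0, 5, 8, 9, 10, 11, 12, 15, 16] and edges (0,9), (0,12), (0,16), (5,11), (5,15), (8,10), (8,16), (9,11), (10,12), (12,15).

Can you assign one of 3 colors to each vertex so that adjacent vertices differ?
A valid 3-coloring: color 1: [0, 8, 11, 15]; color 2: [5, 9, 12, 16]; color 3: [10].
(χ(G) = 3 ≤ 3.)

Yes, G is 3-colorable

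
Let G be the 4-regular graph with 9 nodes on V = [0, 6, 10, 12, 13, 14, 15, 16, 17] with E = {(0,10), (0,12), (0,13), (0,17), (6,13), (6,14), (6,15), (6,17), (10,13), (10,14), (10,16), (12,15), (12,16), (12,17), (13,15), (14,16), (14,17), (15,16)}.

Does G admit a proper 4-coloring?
A valid 4-coloring: color 1: [0, 14, 15]; color 2: [13, 16, 17]; color 3: [6, 10, 12].
(χ(G) = 3 ≤ 4.)

Yes, G is 4-colorable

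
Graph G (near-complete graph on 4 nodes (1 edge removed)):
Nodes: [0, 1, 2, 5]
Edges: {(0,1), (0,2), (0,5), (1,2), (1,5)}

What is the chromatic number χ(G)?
χ(G) = 3

Clique number ω(G) = 3 (lower bound: χ ≥ ω).
The clique on [0, 1, 2] has size 3, forcing χ ≥ 3, and the coloring below uses 3 colors, so χ(G) = 3.
A valid 3-coloring: color 1: [1]; color 2: [0]; color 3: [2, 5].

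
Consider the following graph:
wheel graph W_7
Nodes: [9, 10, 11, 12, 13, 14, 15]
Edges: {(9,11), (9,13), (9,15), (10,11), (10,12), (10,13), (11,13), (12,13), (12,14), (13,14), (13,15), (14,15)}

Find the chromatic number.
χ(G) = 3

Clique number ω(G) = 3 (lower bound: χ ≥ ω).
The clique on [9, 11, 13] has size 3, forcing χ ≥ 3, and the coloring below uses 3 colors, so χ(G) = 3.
A valid 3-coloring: color 1: [13]; color 2: [11, 12, 15]; color 3: [9, 10, 14].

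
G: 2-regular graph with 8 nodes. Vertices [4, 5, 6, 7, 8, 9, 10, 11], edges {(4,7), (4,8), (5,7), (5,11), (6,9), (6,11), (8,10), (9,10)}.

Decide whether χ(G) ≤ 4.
A valid 4-coloring: color 1: [4, 5, 6, 10]; color 2: [7, 8, 9, 11].
(χ(G) = 2 ≤ 4.)

Yes, G is 4-colorable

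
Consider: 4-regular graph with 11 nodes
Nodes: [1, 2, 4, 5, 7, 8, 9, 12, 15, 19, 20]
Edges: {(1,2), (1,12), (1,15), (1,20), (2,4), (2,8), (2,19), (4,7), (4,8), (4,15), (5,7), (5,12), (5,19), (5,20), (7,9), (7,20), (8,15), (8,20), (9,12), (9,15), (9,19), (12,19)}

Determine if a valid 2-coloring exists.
No, G is not 2-colorable

The clique on vertices [2, 4, 8] has size 3 > 2, so it alone needs 3 colors.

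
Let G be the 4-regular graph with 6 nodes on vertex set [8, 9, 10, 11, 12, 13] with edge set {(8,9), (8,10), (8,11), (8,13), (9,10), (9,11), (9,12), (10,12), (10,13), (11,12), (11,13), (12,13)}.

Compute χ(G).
Clique number ω(G) = 3 (lower bound: χ ≥ ω).
The clique on [8, 9, 10] has size 3, forcing χ ≥ 3, and the coloring below uses 3 colors, so χ(G) = 3.
A valid 3-coloring: color 1: [8, 12]; color 2: [9, 13]; color 3: [10, 11].

χ(G) = 3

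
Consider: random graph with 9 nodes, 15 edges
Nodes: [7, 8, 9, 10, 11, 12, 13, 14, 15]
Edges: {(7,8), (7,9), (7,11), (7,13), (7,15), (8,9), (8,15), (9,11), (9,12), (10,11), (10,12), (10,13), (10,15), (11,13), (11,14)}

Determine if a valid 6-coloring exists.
A valid 6-coloring: color 1: [7, 10, 14]; color 2: [8, 11, 12]; color 3: [9, 13, 15].
(χ(G) = 3 ≤ 6.)

Yes, G is 6-colorable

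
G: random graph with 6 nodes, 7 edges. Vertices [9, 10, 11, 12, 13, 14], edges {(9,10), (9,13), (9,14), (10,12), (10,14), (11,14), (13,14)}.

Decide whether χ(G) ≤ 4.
Yes, G is 4-colorable

A valid 4-coloring: color 1: [12, 14]; color 2: [10, 11, 13]; color 3: [9].
(χ(G) = 3 ≤ 4.)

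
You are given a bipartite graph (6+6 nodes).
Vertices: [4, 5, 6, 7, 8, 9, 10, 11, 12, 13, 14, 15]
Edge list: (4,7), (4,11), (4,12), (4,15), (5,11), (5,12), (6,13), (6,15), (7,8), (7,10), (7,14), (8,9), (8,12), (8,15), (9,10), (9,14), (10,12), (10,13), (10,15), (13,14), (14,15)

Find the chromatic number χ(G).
χ(G) = 2

Clique number ω(G) = 2 (lower bound: χ ≥ ω).
The graph is bipartite (no odd cycle), so 2 colors suffice: χ(G) = 2.
A valid 2-coloring: color 1: [4, 5, 6, 8, 10, 14]; color 2: [7, 9, 11, 12, 13, 15].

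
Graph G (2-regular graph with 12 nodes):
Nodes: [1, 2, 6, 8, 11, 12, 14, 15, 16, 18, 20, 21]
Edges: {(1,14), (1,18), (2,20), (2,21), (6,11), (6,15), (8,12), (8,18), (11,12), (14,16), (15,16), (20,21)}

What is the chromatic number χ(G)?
Clique number ω(G) = 3 (lower bound: χ ≥ ω).
The clique on [2, 20, 21] has size 3, forcing χ ≥ 3, and the coloring below uses 3 colors, so χ(G) = 3.
A valid 3-coloring: color 1: [1, 2, 6, 8, 16]; color 2: [11, 14, 15, 18, 20]; color 3: [12, 21].

χ(G) = 3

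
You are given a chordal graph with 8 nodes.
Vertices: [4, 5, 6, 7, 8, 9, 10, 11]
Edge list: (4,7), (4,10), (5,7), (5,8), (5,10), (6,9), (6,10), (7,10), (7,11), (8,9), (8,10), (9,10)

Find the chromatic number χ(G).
Clique number ω(G) = 3 (lower bound: χ ≥ ω).
The clique on [8, 9, 10] has size 3, forcing χ ≥ 3, and the coloring below uses 3 colors, so χ(G) = 3.
A valid 3-coloring: color 1: [10, 11]; color 2: [6, 7, 8]; color 3: [4, 5, 9].

χ(G) = 3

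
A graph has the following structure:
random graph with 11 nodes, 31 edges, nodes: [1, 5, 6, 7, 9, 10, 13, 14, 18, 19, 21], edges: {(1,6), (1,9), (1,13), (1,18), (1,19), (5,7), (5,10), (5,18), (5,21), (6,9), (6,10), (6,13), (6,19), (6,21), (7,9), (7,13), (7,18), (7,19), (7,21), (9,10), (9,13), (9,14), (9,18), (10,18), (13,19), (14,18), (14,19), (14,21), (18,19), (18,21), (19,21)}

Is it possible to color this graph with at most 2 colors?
No, G is not 2-colorable

The clique on vertices [14, 18, 19, 21] has size 4 > 2, so it alone needs 4 colors.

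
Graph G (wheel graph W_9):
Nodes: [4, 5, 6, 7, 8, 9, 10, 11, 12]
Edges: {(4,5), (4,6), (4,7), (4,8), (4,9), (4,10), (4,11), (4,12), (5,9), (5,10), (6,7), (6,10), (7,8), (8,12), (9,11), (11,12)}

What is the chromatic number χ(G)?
Clique number ω(G) = 3 (lower bound: χ ≥ ω).
The clique on [4, 5, 9] has size 3, forcing χ ≥ 3, and the coloring below uses 3 colors, so χ(G) = 3.
A valid 3-coloring: color 1: [4]; color 2: [7, 9, 10, 12]; color 3: [5, 6, 8, 11].

χ(G) = 3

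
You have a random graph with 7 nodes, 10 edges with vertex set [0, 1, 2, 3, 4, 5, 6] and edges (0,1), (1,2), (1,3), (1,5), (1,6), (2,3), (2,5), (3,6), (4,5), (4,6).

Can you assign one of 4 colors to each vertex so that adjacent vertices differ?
Yes, G is 4-colorable

A valid 4-coloring: color 1: [1, 4]; color 2: [0, 3, 5]; color 3: [2, 6].
(χ(G) = 3 ≤ 4.)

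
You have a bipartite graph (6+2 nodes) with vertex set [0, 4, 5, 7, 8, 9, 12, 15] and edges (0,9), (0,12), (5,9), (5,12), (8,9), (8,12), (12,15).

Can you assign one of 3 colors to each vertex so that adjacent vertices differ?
Yes, G is 3-colorable

A valid 3-coloring: color 1: [4, 7, 9, 12]; color 2: [0, 5, 8, 15].
(χ(G) = 2 ≤ 3.)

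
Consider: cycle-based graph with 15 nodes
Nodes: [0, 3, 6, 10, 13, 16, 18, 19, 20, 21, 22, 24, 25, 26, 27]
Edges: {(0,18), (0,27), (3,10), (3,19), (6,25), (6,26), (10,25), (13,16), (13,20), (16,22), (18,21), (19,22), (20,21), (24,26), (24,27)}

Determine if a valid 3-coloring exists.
A valid 3-coloring: color 1: [0, 3, 13, 21, 22, 24, 25]; color 2: [10, 16, 18, 19, 20, 26, 27]; color 3: [6].
(χ(G) = 3 ≤ 3.)

Yes, G is 3-colorable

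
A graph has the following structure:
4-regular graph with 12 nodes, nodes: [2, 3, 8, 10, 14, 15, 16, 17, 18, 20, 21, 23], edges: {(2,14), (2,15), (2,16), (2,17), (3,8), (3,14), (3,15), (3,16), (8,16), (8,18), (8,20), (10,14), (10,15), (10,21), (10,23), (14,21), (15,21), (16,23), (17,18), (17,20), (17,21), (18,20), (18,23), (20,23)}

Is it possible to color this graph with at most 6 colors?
A valid 6-coloring: color 1: [8, 14, 15, 17, 23]; color 2: [10, 16, 20]; color 3: [2, 3, 18, 21].
(χ(G) = 3 ≤ 6.)

Yes, G is 6-colorable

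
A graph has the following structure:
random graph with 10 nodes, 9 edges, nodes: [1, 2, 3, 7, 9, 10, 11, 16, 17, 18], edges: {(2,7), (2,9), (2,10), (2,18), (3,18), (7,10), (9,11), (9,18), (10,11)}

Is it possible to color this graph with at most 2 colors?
No, G is not 2-colorable

The clique on vertices [2, 9, 18] has size 3 > 2, so it alone needs 3 colors.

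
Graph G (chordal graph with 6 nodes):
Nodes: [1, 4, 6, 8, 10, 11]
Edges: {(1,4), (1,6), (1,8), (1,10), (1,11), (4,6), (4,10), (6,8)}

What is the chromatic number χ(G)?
χ(G) = 3

Clique number ω(G) = 3 (lower bound: χ ≥ ω).
The clique on [1, 6, 8] has size 3, forcing χ ≥ 3, and the coloring below uses 3 colors, so χ(G) = 3.
A valid 3-coloring: color 1: [1]; color 2: [4, 8, 11]; color 3: [6, 10].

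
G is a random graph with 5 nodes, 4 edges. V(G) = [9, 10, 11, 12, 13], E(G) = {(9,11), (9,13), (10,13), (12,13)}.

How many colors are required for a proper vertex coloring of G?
Clique number ω(G) = 2 (lower bound: χ ≥ ω).
The graph is bipartite (no odd cycle), so 2 colors suffice: χ(G) = 2.
A valid 2-coloring: color 1: [11, 13]; color 2: [9, 10, 12].

χ(G) = 2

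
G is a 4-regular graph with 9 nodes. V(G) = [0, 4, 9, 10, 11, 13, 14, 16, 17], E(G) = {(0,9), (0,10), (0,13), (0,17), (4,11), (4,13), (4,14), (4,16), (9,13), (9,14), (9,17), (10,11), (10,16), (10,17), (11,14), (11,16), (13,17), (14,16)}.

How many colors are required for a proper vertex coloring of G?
Clique number ω(G) = 4 (lower bound: χ ≥ ω).
The clique on [0, 9, 13, 17] has size 4, forcing χ ≥ 4, and the coloring below uses 4 colors, so χ(G) = 4.
A valid 4-coloring: color 1: [11, 17]; color 2: [0, 14]; color 3: [4, 9, 10]; color 4: [13, 16].

χ(G) = 4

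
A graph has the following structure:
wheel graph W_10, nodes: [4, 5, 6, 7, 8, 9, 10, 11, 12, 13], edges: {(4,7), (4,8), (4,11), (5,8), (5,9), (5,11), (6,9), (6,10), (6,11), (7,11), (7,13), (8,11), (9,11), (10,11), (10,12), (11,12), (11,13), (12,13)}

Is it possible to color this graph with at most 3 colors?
No, G is not 3-colorable

Odd cycle [7, 4, 8, 5, 9, 6, 10, 12, 13] needs 3 colors (χ ≥ 3).
Vertex 11 is adjacent to every vertex of [4, 5, 6, 7, 8, 9, 10, 12, 13], which already need 3 colors among themselves, so 11 needs a new color (χ ≥ 4).
Hence χ(G) ≥ 4 > 3, so no proper 3-coloring exists.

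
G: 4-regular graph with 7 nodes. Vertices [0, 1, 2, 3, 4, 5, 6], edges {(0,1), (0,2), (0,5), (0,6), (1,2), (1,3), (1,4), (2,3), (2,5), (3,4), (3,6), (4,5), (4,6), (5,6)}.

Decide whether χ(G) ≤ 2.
The clique on vertices [0, 1, 2] has size 3 > 2, so it alone needs 3 colors.

No, G is not 2-colorable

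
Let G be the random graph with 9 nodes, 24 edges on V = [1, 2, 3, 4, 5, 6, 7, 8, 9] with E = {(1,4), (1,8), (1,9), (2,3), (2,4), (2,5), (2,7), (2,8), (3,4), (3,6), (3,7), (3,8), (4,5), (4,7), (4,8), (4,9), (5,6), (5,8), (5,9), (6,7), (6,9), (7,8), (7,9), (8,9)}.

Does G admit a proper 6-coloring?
A valid 6-coloring: color 1: [6, 8]; color 2: [4]; color 3: [1, 5, 7]; color 4: [2, 9]; color 5: [3].
(χ(G) = 5 ≤ 6.)

Yes, G is 6-colorable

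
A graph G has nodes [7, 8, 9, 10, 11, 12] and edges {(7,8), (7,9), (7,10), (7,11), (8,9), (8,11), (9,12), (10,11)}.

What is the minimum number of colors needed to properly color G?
Clique number ω(G) = 3 (lower bound: χ ≥ ω).
The clique on [7, 8, 9] has size 3, forcing χ ≥ 3, and the coloring below uses 3 colors, so χ(G) = 3.
A valid 3-coloring: color 1: [7, 12]; color 2: [9, 11]; color 3: [8, 10].

χ(G) = 3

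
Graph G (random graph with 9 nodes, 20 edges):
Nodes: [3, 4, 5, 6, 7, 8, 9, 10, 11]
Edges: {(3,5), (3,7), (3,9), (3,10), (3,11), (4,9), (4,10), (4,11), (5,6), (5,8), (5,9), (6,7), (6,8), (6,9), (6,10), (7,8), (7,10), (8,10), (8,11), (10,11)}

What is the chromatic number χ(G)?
χ(G) = 4

Clique number ω(G) = 4 (lower bound: χ ≥ ω).
The clique on [6, 7, 8, 10] has size 4, forcing χ ≥ 4, and the coloring below uses 4 colors, so χ(G) = 4.
A valid 4-coloring: color 1: [5, 10]; color 2: [3, 4, 6]; color 3: [8, 9]; color 4: [7, 11].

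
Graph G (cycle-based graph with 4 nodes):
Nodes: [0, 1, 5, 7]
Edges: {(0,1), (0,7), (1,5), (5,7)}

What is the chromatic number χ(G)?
χ(G) = 2

Clique number ω(G) = 2 (lower bound: χ ≥ ω).
The graph is bipartite (no odd cycle), so 2 colors suffice: χ(G) = 2.
A valid 2-coloring: color 1: [0, 5]; color 2: [1, 7].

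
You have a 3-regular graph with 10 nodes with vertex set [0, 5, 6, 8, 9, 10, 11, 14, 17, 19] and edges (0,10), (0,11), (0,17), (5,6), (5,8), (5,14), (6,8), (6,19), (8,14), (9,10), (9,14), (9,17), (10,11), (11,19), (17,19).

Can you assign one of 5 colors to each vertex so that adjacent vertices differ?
A valid 5-coloring: color 1: [6, 10, 14, 17]; color 2: [8, 9, 11]; color 3: [0, 5, 19].
(χ(G) = 3 ≤ 5.)

Yes, G is 5-colorable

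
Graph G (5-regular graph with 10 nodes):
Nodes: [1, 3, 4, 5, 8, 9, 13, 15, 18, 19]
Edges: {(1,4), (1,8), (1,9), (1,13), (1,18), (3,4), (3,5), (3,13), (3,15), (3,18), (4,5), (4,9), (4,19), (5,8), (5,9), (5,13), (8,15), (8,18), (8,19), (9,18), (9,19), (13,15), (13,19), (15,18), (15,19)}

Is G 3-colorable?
No, G is not 3-colorable

Odd cycle [19, 13, 3, 18, 8] needs 3 colors (χ ≥ 3).
Vertex 15 is adjacent to every vertex of [3, 8, 13, 18, 19], which already need 3 colors among themselves, so 15 needs a new color (χ ≥ 4).
Hence χ(G) ≥ 4 > 3, so no proper 3-coloring exists.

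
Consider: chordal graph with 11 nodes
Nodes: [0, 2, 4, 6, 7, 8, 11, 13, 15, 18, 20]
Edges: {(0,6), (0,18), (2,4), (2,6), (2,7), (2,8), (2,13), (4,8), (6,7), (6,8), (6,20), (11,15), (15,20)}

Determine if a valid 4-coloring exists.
Yes, G is 4-colorable

A valid 4-coloring: color 1: [4, 6, 13, 15, 18]; color 2: [0, 2, 11, 20]; color 3: [7, 8].
(χ(G) = 3 ≤ 4.)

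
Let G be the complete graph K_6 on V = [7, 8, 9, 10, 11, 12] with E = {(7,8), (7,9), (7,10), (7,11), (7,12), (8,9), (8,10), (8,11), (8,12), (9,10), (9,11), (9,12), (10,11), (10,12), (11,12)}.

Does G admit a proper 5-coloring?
No, G is not 5-colorable

The clique on vertices [7, 8, 9, 10, 11, 12] has size 6 > 5, so it alone needs 6 colors.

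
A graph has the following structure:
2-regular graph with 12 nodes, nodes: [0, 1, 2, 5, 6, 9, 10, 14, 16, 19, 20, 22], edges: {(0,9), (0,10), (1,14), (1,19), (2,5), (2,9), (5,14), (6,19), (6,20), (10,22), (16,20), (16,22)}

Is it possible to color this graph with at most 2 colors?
A valid 2-coloring: color 1: [0, 2, 14, 19, 20, 22]; color 2: [1, 5, 6, 9, 10, 16].
(χ(G) = 2 ≤ 2.)

Yes, G is 2-colorable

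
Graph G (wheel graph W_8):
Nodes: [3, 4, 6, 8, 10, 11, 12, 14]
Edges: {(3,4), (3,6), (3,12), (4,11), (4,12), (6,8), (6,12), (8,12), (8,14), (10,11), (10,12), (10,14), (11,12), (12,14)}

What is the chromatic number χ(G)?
χ(G) = 4

Clique number ω(G) = 3 (lower bound: χ ≥ ω).
Odd cycle [4, 11, 10, 14, 8, 6, 3] needs 3 colors (χ ≥ 3).
Vertex 12 is adjacent to every vertex of [3, 4, 6, 8, 10, 11, 14], which already need 3 colors among themselves, so 12 needs a new color (χ ≥ 4).
The coloring below uses 4 colors, so χ(G) = 4.
A valid 4-coloring: color 1: [12]; color 2: [4, 6, 10]; color 3: [3, 11, 14]; color 4: [8].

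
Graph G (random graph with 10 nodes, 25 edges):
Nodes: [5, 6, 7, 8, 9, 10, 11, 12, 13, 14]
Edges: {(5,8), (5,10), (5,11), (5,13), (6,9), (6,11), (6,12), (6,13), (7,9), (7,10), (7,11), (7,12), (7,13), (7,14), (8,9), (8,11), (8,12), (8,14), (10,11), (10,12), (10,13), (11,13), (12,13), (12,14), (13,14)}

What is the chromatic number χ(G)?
Clique number ω(G) = 4 (lower bound: χ ≥ ω).
The clique on [5, 10, 11, 13] has size 4, forcing χ ≥ 4, and the coloring below uses 4 colors, so χ(G) = 4.
A valid 4-coloring: color 1: [8, 13]; color 2: [5, 6, 7]; color 3: [9, 11, 12]; color 4: [10, 14].

χ(G) = 4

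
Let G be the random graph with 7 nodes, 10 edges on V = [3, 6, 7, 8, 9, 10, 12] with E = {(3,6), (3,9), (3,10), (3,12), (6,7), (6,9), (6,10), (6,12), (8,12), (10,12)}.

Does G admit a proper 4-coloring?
Yes, G is 4-colorable

A valid 4-coloring: color 1: [6, 8]; color 2: [3, 7]; color 3: [9, 12]; color 4: [10].
(χ(G) = 4 ≤ 4.)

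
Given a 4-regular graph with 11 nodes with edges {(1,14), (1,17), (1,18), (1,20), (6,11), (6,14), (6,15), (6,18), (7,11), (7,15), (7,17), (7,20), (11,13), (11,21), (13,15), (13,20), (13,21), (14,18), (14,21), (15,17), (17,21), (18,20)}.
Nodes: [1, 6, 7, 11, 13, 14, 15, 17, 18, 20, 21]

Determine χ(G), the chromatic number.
Clique number ω(G) = 3 (lower bound: χ ≥ ω).
The clique on [1, 18, 20] has size 3, forcing χ ≥ 3, and the coloring below uses 3 colors, so χ(G) = 3.
A valid 3-coloring: color 1: [11, 14, 17, 20]; color 2: [1, 6, 7, 13]; color 3: [15, 18, 21].

χ(G) = 3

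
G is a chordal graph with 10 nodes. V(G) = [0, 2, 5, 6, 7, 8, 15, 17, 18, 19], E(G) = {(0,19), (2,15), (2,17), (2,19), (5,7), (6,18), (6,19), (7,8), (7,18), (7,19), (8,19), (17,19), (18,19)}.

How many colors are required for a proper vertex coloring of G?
χ(G) = 3

Clique number ω(G) = 3 (lower bound: χ ≥ ω).
The clique on [2, 17, 19] has size 3, forcing χ ≥ 3, and the coloring below uses 3 colors, so χ(G) = 3.
A valid 3-coloring: color 1: [5, 15, 19]; color 2: [0, 2, 6, 7]; color 3: [8, 17, 18].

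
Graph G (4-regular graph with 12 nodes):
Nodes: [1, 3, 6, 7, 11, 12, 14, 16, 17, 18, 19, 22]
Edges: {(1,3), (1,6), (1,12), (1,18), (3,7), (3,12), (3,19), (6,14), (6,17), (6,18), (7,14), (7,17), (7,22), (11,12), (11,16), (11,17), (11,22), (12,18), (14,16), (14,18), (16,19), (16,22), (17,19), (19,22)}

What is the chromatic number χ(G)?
Clique number ω(G) = 3 (lower bound: χ ≥ ω).
The clique on [1, 12, 18] has size 3, forcing χ ≥ 3, and the coloring below uses 3 colors, so χ(G) = 3.
A valid 3-coloring: color 1: [6, 7, 12, 16]; color 2: [3, 17, 18, 22]; color 3: [1, 11, 14, 19].

χ(G) = 3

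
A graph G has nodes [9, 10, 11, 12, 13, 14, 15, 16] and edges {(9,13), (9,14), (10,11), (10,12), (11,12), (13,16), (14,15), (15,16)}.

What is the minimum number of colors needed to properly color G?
χ(G) = 3

Clique number ω(G) = 3 (lower bound: χ ≥ ω).
The clique on [10, 11, 12] has size 3, forcing χ ≥ 3, and the coloring below uses 3 colors, so χ(G) = 3.
A valid 3-coloring: color 1: [11, 14, 16]; color 2: [9, 10, 15]; color 3: [12, 13].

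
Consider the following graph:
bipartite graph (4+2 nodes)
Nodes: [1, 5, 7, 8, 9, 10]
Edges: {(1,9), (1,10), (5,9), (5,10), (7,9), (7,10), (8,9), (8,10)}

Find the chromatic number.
χ(G) = 2

Clique number ω(G) = 2 (lower bound: χ ≥ ω).
The graph is bipartite (no odd cycle), so 2 colors suffice: χ(G) = 2.
A valid 2-coloring: color 1: [9, 10]; color 2: [1, 5, 7, 8].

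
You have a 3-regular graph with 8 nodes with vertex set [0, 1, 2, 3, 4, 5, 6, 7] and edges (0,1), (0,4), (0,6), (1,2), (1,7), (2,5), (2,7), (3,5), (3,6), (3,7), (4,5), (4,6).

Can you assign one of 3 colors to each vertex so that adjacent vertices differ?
Yes, G is 3-colorable

A valid 3-coloring: color 1: [5, 6, 7]; color 2: [0, 2, 3]; color 3: [1, 4].
(χ(G) = 3 ≤ 3.)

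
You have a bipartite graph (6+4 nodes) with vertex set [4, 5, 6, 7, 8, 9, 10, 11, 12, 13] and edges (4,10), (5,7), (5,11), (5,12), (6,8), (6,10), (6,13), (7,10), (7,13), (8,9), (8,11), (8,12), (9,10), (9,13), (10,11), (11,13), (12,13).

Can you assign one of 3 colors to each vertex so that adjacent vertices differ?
A valid 3-coloring: color 1: [5, 8, 10, 13]; color 2: [4, 6, 7, 9, 11, 12].
(χ(G) = 2 ≤ 3.)

Yes, G is 3-colorable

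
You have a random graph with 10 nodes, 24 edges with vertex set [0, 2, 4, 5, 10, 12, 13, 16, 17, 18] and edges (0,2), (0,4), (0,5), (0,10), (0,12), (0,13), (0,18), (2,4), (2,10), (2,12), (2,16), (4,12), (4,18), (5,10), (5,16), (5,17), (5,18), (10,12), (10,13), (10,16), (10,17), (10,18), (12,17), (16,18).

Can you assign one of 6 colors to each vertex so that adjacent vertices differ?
A valid 6-coloring: color 1: [4, 10]; color 2: [0, 16, 17]; color 3: [5, 12, 13]; color 4: [2, 18].
(χ(G) = 4 ≤ 6.)

Yes, G is 6-colorable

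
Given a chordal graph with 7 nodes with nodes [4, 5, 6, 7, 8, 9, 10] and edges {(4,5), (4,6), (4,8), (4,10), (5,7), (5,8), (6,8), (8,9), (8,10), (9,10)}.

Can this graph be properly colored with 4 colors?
Yes, G is 4-colorable

A valid 4-coloring: color 1: [7, 8]; color 2: [4, 9]; color 3: [5, 6, 10].
(χ(G) = 3 ≤ 4.)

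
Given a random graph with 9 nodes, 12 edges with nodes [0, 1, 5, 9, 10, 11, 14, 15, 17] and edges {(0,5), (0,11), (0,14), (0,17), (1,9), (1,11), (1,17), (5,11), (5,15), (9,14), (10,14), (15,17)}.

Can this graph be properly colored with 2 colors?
The clique on vertices [0, 5, 11] has size 3 > 2, so it alone needs 3 colors.

No, G is not 2-colorable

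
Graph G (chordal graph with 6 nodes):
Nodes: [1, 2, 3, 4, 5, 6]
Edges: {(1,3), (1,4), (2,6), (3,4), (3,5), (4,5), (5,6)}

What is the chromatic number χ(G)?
Clique number ω(G) = 3 (lower bound: χ ≥ ω).
The clique on [1, 3, 4] has size 3, forcing χ ≥ 3, and the coloring below uses 3 colors, so χ(G) = 3.
A valid 3-coloring: color 1: [1, 2, 5]; color 2: [4, 6]; color 3: [3].

χ(G) = 3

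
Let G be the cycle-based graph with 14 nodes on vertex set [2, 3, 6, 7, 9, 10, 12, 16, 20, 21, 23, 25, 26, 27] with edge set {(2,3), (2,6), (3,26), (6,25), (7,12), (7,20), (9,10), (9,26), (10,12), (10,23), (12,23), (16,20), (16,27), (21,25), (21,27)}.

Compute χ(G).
χ(G) = 3

Clique number ω(G) = 3 (lower bound: χ ≥ ω).
The clique on [10, 12, 23] has size 3, forcing χ ≥ 3, and the coloring below uses 3 colors, so χ(G) = 3.
A valid 3-coloring: color 1: [6, 7, 10, 16, 21, 26]; color 2: [3, 9, 12, 20, 25, 27]; color 3: [2, 23].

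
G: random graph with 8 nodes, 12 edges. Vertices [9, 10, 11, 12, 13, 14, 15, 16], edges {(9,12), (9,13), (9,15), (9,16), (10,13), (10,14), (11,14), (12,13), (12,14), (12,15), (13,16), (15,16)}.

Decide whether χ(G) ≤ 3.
Yes, G is 3-colorable

A valid 3-coloring: color 1: [13, 14, 15]; color 2: [10, 11, 12, 16]; color 3: [9].
(χ(G) = 3 ≤ 3.)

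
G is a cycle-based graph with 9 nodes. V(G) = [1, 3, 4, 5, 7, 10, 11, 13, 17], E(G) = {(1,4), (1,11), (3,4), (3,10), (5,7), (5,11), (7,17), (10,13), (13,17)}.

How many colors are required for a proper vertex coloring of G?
Clique number ω(G) = 2 (lower bound: χ ≥ ω).
Odd cycle [7, 5, 11, 1, 4, 3, 10, 13, 17] needs 3 colors (χ ≥ 3).
The coloring below uses 3 colors, so χ(G) = 3.
A valid 3-coloring: color 1: [4, 7, 11, 13]; color 2: [1, 3, 5, 17]; color 3: [10].

χ(G) = 3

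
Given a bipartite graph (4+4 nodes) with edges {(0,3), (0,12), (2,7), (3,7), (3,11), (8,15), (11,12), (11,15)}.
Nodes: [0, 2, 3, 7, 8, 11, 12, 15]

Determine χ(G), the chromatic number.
Clique number ω(G) = 2 (lower bound: χ ≥ ω).
The graph is bipartite (no odd cycle), so 2 colors suffice: χ(G) = 2.
A valid 2-coloring: color 1: [0, 7, 8, 11]; color 2: [2, 3, 12, 15].

χ(G) = 2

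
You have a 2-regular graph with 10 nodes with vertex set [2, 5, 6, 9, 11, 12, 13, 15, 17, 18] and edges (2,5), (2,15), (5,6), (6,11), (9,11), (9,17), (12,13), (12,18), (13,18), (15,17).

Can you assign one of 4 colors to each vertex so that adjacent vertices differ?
Yes, G is 4-colorable

A valid 4-coloring: color 1: [2, 11, 13, 17]; color 2: [6, 9, 12, 15]; color 3: [5, 18].
(χ(G) = 3 ≤ 4.)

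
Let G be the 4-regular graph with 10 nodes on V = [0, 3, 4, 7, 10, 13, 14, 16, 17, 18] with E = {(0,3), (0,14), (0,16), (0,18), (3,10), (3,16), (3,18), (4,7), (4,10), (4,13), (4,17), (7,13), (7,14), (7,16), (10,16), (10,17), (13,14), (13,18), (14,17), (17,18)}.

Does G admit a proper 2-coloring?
The clique on vertices [0, 3, 16] has size 3 > 2, so it alone needs 3 colors.

No, G is not 2-colorable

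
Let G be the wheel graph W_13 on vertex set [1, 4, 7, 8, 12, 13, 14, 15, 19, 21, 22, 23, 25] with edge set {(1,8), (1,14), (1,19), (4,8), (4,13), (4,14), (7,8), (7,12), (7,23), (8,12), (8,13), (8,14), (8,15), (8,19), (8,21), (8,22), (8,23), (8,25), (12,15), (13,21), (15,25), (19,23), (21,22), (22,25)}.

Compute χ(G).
χ(G) = 3

Clique number ω(G) = 3 (lower bound: χ ≥ ω).
The clique on [1, 8, 19] has size 3, forcing χ ≥ 3, and the coloring below uses 3 colors, so χ(G) = 3.
A valid 3-coloring: color 1: [8]; color 2: [7, 13, 14, 15, 19, 22]; color 3: [1, 4, 12, 21, 23, 25].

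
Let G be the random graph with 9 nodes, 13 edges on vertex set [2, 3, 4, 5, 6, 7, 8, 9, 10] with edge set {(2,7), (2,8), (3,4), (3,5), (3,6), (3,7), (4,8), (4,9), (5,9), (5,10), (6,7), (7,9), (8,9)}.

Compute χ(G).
Clique number ω(G) = 3 (lower bound: χ ≥ ω).
The clique on [3, 6, 7] has size 3, forcing χ ≥ 3, and the coloring below uses 3 colors, so χ(G) = 3.
A valid 3-coloring: color 1: [2, 3, 9, 10]; color 2: [5, 7, 8]; color 3: [4, 6].

χ(G) = 3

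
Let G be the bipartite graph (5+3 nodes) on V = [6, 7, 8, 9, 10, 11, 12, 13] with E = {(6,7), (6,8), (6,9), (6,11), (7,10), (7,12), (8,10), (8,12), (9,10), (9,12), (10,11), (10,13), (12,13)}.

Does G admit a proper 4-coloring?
A valid 4-coloring: color 1: [6, 10, 12]; color 2: [7, 8, 9, 11, 13].
(χ(G) = 2 ≤ 4.)

Yes, G is 4-colorable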